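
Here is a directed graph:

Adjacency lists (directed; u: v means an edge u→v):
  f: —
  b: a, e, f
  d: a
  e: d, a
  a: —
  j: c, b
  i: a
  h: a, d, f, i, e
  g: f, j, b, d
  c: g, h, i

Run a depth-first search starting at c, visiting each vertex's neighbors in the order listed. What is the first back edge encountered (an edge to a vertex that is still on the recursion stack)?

j->c

DFS from c (visiting each vertex's neighbors in the order listed); mark gray on enter, black on exit:
c gray
  g gray
    f gray
    f black
    j gray
      j→c: c is gray → back edge
First back edge: j → c.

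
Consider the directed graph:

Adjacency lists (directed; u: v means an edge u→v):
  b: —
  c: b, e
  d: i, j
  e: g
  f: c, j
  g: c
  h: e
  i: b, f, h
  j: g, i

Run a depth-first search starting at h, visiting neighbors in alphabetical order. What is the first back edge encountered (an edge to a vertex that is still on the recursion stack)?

c→e

DFS from h (visiting neighbors in alphabetical order); mark gray on enter, black on exit:
h gray
  e gray
    g gray
      c gray
        b gray
        b black
        c→e: e is gray → back edge
First back edge: c → e.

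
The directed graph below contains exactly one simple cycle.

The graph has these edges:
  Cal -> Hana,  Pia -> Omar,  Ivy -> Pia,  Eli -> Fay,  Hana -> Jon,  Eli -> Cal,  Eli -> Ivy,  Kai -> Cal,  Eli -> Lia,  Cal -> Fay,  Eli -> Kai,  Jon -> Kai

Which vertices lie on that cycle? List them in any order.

Cal, Jon, Kai, Hana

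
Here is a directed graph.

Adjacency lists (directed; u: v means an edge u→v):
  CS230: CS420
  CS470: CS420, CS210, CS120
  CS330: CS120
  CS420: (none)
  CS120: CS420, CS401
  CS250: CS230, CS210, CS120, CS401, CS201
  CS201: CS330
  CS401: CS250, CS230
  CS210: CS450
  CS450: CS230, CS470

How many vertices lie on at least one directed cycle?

A vertex is on a directed cycle iff it belongs to a strongly connected component of size ≥ 2 (or has a self-loop).
The vertices on cycles are {CS120, CS201, CS210, CS250, CS330, CS401, CS450, CS470} — 8 in total.

8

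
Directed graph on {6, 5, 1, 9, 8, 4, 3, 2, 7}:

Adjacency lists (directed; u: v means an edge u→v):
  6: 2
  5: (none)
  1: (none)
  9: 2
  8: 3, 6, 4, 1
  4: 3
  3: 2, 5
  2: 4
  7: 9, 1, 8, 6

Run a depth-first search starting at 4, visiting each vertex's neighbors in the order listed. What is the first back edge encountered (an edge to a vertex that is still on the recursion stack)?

2→4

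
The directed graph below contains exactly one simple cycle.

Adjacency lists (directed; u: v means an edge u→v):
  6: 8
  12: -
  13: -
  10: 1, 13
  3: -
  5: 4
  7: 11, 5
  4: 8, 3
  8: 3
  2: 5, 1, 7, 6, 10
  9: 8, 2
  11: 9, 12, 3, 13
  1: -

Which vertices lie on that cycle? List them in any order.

DFS with gray/black marking from 9:
9 gray
  8 gray
    3 gray
    3 black
  8 black
  2 gray
    5 gray
      4 gray
        4→8: 8 black — skip
        4→3: 3 black — skip
      4 black
    5 black
    1 gray
    1 black
    7 gray
      11 gray
        11→9: 9 is gray → back edge
Back edge closes the cycle 9 → 2 → 7 → 11 → 9; its vertices are {2, 7, 9, 11}.

2, 7, 9, 11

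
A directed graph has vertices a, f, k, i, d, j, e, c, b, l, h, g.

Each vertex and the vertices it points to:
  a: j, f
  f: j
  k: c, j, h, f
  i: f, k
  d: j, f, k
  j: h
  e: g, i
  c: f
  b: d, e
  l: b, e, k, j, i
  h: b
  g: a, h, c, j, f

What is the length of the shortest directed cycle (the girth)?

4

For each vertex v, BFS finds the shortest path from v back to v.
The shortest such closed walk is e → g → h → b → e, length 4.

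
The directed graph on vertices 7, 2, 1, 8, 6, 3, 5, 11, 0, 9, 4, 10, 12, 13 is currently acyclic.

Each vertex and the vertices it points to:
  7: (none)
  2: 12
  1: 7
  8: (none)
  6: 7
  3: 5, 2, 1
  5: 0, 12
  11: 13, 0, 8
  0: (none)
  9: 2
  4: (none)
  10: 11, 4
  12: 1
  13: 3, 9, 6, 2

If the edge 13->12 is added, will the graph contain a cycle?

No

Adding 13→12 creates a cycle iff 12 can already reach 13.
Explore from 12: no path reaches 13. The graph stays acyclic.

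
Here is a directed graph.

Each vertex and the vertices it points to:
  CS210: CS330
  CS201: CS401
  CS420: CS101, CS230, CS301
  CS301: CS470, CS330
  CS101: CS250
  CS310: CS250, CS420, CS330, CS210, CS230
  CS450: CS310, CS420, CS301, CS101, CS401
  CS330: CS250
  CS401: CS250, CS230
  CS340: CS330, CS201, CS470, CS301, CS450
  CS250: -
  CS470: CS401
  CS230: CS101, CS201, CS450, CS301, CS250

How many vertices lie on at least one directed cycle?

8

A vertex is on a directed cycle iff it belongs to a strongly connected component of size ≥ 2 (or has a self-loop).
The vertices on cycles are {CS201, CS230, CS301, CS310, CS401, CS420, CS450, CS470} — 8 in total.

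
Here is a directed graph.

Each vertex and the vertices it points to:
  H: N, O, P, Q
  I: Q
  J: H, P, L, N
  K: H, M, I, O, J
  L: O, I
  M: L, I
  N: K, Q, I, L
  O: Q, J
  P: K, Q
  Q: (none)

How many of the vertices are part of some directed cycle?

8

A vertex is on a directed cycle iff it belongs to a strongly connected component of size ≥ 2 (or has a self-loop).
The vertices on cycles are {H, J, K, L, M, N, O, P} — 8 in total.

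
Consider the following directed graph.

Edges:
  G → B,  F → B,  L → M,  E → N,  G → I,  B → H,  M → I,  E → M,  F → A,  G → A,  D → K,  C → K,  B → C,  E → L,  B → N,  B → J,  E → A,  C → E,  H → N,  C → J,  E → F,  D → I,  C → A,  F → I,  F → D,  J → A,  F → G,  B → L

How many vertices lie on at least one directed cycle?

A vertex is on a directed cycle iff it belongs to a strongly connected component of size ≥ 2 (or has a self-loop).
The vertices on cycles are {B, C, E, F, G} — 5 in total.

5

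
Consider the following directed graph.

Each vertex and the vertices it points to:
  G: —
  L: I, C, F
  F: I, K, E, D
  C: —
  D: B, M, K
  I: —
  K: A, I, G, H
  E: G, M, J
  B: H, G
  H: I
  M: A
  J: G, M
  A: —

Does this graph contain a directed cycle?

DFS with white/gray/black marking, starting from C:
C gray
C black
G gray
G black
L gray
  I gray
  I black
  L→C: C black — skip
  F gray
    F→I: I black — skip
    K gray
      A gray
      A black
      K→I: I black — skip
      K→G: G black — skip
      H gray
        H→I: I black — skip
      H black
    K black
    E gray
      E→G: G black — skip
      M gray
        M→A: A black — skip
      M black
      J gray
        J→G: G black — skip
        J→M: M black — skip
      J black
    E black
    D gray
      B gray
        B→H: H black — skip
        B→G: G black — skip
      B black
      D→M: M black — skip
      D→K: K black — skip
    D black
  F black
L black
Every edge goes to a white or black vertex — no back edge, so the graph is acyclic.

No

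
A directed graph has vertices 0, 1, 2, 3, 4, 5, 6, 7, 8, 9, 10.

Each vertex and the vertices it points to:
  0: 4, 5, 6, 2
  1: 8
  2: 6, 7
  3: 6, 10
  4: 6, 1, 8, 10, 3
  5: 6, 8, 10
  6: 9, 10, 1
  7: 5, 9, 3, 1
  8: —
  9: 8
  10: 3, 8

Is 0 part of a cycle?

0 lies on a cycle iff there is a path from 0 back to itself.
Exploring from 0, it never reaches itself; equivalently, its strongly connected component is a singleton.

No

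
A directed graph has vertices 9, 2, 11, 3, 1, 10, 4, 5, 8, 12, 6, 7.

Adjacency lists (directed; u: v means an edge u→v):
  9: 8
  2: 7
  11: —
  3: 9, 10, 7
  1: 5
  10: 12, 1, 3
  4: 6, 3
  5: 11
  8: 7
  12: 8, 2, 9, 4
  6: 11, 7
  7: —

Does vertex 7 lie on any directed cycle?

No

7 lies on a cycle iff there is a path from 7 back to itself.
Exploring from 7, it never reaches itself; equivalently, its strongly connected component is a singleton.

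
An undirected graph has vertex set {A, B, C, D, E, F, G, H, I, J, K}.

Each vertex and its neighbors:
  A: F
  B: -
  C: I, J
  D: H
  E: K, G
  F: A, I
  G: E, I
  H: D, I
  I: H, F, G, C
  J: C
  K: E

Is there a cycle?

No

DFS, tracking each vertex's parent; an edge to a visited non-parent vertex closes a cycle.
Start from B:
visit B (parent –)
visit A (parent –)
  visit F (parent A)
    F–A: parent, skip
    visit I (parent F)
      visit H (parent I)
        visit D (parent H)
          D–H: parent, skip
        H–I: parent, skip
      I–F: parent, skip
      visit G (parent I)
        visit E (parent G)
          visit K (parent E)
            K–E: parent, skip
          E–G: parent, skip
        G–I: parent, skip
      visit C (parent I)
        C–I: parent, skip
        visit J (parent C)
          J–C: parent, skip
No non-parent visited neighbor found — the graph is a forest.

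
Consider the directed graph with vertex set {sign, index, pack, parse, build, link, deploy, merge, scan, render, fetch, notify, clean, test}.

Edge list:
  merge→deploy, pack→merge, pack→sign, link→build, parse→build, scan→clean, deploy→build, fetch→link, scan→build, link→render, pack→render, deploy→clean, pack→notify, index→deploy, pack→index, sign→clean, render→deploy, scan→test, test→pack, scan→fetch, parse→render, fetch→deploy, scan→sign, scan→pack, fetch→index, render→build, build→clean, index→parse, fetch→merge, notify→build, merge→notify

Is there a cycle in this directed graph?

No

DFS with white/gray/black marking, starting from scan:
scan gray
  clean gray
  clean black
  pack gray
    index gray
      deploy gray
        deploy→clean: clean black — skip
        build gray
          build→clean: clean black — skip
        build black
      deploy black
      parse gray
        render gray
          render→deploy: deploy black — skip
          render→build: build black — skip
        render black
        parse→build: build black — skip
      parse black
    index black
    merge gray
      notify gray
        notify→build: build black — skip
      notify black
      merge→deploy: deploy black — skip
    merge black
    pack→render: render black — skip
    sign gray
      sign→clean: clean black — skip
    sign black
    pack→notify: notify black — skip
  pack black
  scan→sign: sign black — skip
  scan→build: build black — skip
  fetch gray
    fetch→deploy: deploy black — skip
    fetch→merge: merge black — skip
    link gray
      link→build: build black — skip
      link→render: render black — skip
    link black
    fetch→index: index black — skip
  fetch black
  test gray
    test→pack: pack black — skip
  test black
scan black
Every edge goes to a white or black vertex — no back edge, so the graph is acyclic.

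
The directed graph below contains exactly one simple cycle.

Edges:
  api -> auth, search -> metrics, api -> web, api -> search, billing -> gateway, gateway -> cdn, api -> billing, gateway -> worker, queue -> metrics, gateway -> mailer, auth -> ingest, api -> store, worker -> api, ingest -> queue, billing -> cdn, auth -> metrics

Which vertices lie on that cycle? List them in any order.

api, worker, billing, gateway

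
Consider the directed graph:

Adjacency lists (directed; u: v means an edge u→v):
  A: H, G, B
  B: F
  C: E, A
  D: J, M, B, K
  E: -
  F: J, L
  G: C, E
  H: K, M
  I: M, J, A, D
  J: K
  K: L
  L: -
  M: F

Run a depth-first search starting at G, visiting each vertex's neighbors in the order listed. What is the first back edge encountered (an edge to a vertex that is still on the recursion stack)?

DFS from G (visiting each vertex's neighbors in the order listed); mark gray on enter, black on exit:
G gray
  C gray
    E gray
    E black
    A gray
      H gray
        K gray
          L gray
          L black
        K black
        M gray
          F gray
            J gray
              J→K: K black — skip
            J black
            F→L: L black — skip
          F black
        M black
      H black
      A→G: G is gray → back edge
First back edge: A → G.

A→G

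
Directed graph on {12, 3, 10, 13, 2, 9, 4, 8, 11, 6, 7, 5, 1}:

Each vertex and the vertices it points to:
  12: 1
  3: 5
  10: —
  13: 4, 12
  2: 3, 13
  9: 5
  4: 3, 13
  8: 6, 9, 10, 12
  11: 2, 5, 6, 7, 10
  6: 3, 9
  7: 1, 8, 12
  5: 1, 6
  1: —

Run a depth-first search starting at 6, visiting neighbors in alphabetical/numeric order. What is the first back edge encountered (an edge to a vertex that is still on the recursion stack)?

5->6

DFS from 6 (visiting neighbors in alphabetical/numeric order); mark gray on enter, black on exit:
6 gray
  3 gray
    5 gray
      1 gray
      1 black
      5→6: 6 is gray → back edge
First back edge: 5 → 6.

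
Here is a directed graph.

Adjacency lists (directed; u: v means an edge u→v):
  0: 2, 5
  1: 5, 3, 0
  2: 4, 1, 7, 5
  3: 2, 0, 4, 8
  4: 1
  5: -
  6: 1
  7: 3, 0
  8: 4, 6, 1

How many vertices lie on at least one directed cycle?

8

A vertex is on a directed cycle iff it belongs to a strongly connected component of size ≥ 2 (or has a self-loop).
The vertices on cycles are {0, 1, 2, 3, 4, 6, 7, 8} — 8 in total.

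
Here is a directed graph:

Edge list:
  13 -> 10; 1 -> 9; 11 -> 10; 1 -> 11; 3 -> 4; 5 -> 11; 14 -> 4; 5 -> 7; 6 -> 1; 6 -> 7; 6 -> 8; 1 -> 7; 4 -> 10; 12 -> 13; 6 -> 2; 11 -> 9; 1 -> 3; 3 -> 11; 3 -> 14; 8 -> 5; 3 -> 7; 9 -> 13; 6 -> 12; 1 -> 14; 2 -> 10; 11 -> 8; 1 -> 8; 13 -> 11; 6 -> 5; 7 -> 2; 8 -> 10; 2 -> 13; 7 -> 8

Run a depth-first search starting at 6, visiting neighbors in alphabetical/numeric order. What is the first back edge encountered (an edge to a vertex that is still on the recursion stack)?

DFS from 6 (visiting neighbors in alphabetical/numeric order); mark gray on enter, black on exit:
6 gray
  1 gray
    3 gray
      4 gray
        10 gray
        10 black
      4 black
      7 gray
        2 gray
          2→10: 10 black — skip
          13 gray
            13→10: 10 black — skip
            11 gray
              8 gray
                5 gray
                  5→7: 7 is gray → back edge
First back edge: 5 → 7.

5→7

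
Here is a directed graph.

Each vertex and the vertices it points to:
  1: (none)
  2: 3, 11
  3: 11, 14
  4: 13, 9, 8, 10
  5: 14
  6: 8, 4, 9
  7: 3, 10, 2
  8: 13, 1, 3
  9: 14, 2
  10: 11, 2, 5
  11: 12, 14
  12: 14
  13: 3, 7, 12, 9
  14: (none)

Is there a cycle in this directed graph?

DFS with white/gray/black marking, starting from 8:
8 gray
  13 gray
    3 gray
      11 gray
        12 gray
          14 gray
          14 black
        12 black
        11→14: 14 black — skip
      11 black
      3→14: 14 black — skip
    3 black
    7 gray
      7→3: 3 black — skip
      10 gray
        10→11: 11 black — skip
        2 gray
          2→3: 3 black — skip
          2→11: 11 black — skip
        2 black
        5 gray
          5→14: 14 black — skip
        5 black
      10 black
      7→2: 2 black — skip
    7 black
    13→12: 12 black — skip
    9 gray
      9→14: 14 black — skip
      9→2: 2 black — skip
    9 black
  13 black
  1 gray
  1 black
  8→3: 3 black — skip
8 black
4 gray
  4→13: 13 black — skip
  4→9: 9 black — skip
  4→8: 8 black — skip
  4→10: 10 black — skip
4 black
6 gray
  6→8: 8 black — skip
  6→4: 4 black — skip
  6→9: 9 black — skip
6 black
Every edge goes to a white or black vertex — no back edge, so the graph is acyclic.

No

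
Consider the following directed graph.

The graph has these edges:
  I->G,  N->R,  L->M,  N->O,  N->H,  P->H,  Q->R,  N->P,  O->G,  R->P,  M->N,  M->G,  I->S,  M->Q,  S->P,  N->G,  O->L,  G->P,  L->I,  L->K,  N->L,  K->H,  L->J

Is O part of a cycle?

Yes

O is on a cycle iff O can reach itself via ≥1 edge.
O → L → M → N → O — yes.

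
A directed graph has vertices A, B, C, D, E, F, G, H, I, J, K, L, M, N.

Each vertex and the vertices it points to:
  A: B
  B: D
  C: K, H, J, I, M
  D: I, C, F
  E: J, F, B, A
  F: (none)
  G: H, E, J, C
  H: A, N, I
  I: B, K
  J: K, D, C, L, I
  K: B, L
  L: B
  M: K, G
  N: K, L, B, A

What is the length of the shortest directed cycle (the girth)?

2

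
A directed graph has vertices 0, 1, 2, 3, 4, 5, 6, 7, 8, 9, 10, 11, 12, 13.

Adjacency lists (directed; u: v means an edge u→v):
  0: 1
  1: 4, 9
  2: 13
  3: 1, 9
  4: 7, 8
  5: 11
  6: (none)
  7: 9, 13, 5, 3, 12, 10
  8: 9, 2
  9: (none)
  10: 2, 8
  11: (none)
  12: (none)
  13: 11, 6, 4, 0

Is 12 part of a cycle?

12 lies on a cycle iff there is a path from 12 back to itself.
Exploring from 12, it never reaches itself; equivalently, its strongly connected component is a singleton.

No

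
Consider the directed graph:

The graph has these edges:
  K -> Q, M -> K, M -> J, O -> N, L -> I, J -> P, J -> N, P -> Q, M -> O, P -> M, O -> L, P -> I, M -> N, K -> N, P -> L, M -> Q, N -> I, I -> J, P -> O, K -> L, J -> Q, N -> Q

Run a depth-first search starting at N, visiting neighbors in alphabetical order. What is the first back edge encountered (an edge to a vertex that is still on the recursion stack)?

DFS from N (visiting neighbors in alphabetical order); mark gray on enter, black on exit:
N gray
  I gray
    J gray
      J→N: N is gray → back edge
First back edge: J → N.

J->N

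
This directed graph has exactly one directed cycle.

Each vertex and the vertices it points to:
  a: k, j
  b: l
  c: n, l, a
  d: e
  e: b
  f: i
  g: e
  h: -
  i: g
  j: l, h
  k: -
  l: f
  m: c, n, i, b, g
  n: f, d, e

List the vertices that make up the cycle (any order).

b, e, f, g, i, l

DFS with gray/black marking from i:
i gray
  g gray
    e gray
      b gray
        l gray
          f gray
            f→i: i is gray → back edge
Back edge closes the cycle i → g → e → b → l → f → i; its vertices are {b, e, f, g, i, l}.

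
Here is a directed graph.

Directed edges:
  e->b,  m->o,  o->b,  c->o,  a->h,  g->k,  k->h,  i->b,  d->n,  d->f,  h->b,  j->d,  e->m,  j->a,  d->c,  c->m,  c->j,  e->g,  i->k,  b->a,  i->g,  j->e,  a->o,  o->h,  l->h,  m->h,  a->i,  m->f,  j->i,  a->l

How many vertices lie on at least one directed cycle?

A vertex is on a directed cycle iff it belongs to a strongly connected component of size ≥ 2 (or has a self-loop).
The vertices on cycles are {a, b, c, d, g, h, i, j, k, l, o} — 11 in total.

11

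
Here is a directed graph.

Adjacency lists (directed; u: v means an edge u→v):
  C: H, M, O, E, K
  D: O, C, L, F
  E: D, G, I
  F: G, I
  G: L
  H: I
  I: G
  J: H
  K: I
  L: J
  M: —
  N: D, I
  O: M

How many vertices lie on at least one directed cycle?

8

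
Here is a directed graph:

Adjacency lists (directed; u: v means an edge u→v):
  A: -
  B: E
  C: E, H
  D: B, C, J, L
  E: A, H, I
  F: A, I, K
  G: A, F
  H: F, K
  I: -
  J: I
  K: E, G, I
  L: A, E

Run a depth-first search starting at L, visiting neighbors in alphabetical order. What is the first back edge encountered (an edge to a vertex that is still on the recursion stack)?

DFS from L (visiting neighbors in alphabetical order); mark gray on enter, black on exit:
L gray
  A gray
  A black
  E gray
    E→A: A black — skip
    H gray
      F gray
        F→A: A black — skip
        I gray
        I black
        K gray
          K→E: E is gray → back edge
First back edge: K → E.

K->E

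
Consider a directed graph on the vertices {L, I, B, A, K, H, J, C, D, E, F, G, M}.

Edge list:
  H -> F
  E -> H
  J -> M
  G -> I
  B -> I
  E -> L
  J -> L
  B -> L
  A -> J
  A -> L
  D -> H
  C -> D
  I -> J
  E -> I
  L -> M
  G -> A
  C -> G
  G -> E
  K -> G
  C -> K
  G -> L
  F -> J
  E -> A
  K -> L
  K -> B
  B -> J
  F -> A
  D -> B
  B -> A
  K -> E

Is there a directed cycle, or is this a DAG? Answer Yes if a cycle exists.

No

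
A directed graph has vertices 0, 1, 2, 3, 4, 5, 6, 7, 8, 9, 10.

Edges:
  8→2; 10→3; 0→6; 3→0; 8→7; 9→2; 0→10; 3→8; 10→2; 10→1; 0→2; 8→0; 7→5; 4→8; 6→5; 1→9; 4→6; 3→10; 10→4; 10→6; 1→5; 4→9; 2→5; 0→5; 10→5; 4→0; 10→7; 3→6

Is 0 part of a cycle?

Yes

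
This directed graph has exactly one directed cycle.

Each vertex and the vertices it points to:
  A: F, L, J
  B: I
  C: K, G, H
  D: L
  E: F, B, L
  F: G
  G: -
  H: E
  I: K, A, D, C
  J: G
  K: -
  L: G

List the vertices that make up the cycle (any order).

B, C, E, H, I

DFS with gray/black marking from I:
I gray
  K gray
  K black
  A gray
    F gray
      G gray
      G black
    F black
    L gray
      L→G: G black — skip
    L black
    J gray
      J→G: G black — skip
    J black
  A black
  D gray
    D→L: L black — skip
  D black
  C gray
    C→K: K black — skip
    C→G: G black — skip
    H gray
      E gray
        E→F: F black — skip
        B gray
          B→I: I is gray → back edge
Back edge closes the cycle I → C → H → E → B → I; its vertices are {B, C, E, H, I}.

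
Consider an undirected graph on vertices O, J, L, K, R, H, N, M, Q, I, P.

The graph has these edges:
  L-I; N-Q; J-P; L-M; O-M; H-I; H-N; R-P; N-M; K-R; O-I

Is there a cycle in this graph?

Yes

DFS, tracking each vertex's parent; an edge to a visited non-parent vertex closes a cycle.
Start from K:
visit K (parent –)
  visit R (parent K)
    visit P (parent R)
      visit J (parent P)
        J–P: parent, skip
      P–R: parent, skip
    R–K: parent, skip
visit O (parent –)
  visit M (parent O)
    M–O: parent, skip
    visit L (parent M)
      L–M: parent, skip
      visit I (parent L)
        I–O: O visited and ≠ parent → cycle
Cycle: O – M – L – I – O.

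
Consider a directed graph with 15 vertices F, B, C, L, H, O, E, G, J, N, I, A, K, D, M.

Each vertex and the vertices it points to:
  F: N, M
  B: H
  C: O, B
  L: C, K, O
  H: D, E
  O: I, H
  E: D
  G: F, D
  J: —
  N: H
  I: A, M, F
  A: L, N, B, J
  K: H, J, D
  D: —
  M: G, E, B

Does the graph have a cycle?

Yes

DFS with white/gray/black marking, starting from F:
F gray
  N gray
    H gray
      D gray
      D black
      E gray
        E→D: D black — skip
      E black
    H black
  N black
  M gray
    G gray
      G→F: F is gray → back edge
Back edge found, so a cycle exists: F → M → G → F.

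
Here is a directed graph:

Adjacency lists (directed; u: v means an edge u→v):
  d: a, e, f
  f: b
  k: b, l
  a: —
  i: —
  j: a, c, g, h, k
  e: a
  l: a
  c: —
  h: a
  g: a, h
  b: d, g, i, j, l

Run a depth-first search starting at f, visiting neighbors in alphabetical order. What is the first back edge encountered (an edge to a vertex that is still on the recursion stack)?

d→f

DFS from f (visiting neighbors in alphabetical order); mark gray on enter, black on exit:
f gray
  b gray
    d gray
      a gray
      a black
      e gray
        e→a: a black — skip
      e black
      d→f: f is gray → back edge
First back edge: d → f.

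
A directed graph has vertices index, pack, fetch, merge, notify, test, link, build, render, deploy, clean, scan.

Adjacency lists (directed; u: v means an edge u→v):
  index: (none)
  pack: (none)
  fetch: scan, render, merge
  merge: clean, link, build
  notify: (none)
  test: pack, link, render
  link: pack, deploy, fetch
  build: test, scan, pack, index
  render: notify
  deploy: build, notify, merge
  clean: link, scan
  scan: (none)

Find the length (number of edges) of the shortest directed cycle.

For each vertex v, BFS finds the shortest path from v back to v.
The shortest such closed walk is deploy → merge → link → deploy, length 3.

3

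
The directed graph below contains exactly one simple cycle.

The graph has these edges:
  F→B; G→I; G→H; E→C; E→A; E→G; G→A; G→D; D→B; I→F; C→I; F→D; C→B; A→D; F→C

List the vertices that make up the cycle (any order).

C, F, I

DFS with gray/black marking from C:
C gray
  B gray
  B black
  I gray
    F gray
      F→B: B black — skip
      F→C: C is gray → back edge
Back edge closes the cycle C → I → F → C; its vertices are {C, F, I}.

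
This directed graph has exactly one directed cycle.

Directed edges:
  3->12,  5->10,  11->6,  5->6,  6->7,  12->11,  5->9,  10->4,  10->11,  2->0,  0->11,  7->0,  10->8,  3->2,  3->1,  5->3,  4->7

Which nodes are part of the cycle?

0, 6, 7, 11

DFS with gray/black marking from 0:
0 gray
  11 gray
    6 gray
      7 gray
        7→0: 0 is gray → back edge
Back edge closes the cycle 0 → 11 → 6 → 7 → 0; its vertices are {0, 6, 7, 11}.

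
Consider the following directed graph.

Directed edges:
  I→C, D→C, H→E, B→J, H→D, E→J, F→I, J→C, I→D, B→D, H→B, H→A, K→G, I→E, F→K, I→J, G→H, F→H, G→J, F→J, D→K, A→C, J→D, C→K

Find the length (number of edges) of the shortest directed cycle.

For each vertex v, BFS finds the shortest path from v back to v.
The shortest such closed walk is K → G → J → D → K, length 4.

4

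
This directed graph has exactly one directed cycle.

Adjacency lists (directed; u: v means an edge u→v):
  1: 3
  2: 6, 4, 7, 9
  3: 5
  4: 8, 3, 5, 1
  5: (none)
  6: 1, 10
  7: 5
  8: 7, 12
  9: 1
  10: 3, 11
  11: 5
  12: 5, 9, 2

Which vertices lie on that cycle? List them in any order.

2, 4, 8, 12

DFS with gray/black marking from 2:
2 gray
  6 gray
    1 gray
      3 gray
        5 gray
        5 black
      3 black
    1 black
    10 gray
      10→3: 3 black — skip
      11 gray
        11→5: 5 black — skip
      11 black
    10 black
  6 black
  4 gray
    8 gray
      7 gray
        7→5: 5 black — skip
      7 black
      12 gray
        12→5: 5 black — skip
        9 gray
          9→1: 1 black — skip
        9 black
        12→2: 2 is gray → back edge
Back edge closes the cycle 2 → 4 → 8 → 12 → 2; its vertices are {2, 4, 8, 12}.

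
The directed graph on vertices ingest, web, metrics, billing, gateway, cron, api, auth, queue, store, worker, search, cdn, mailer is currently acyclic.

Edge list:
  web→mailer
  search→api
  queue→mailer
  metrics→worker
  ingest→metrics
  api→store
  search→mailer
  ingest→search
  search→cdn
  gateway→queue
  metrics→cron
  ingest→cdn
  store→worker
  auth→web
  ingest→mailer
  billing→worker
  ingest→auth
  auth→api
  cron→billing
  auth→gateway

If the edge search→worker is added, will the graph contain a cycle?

Adding search→worker creates a cycle iff worker can already reach search.
Explore from worker: no path reaches search. The graph stays acyclic.

No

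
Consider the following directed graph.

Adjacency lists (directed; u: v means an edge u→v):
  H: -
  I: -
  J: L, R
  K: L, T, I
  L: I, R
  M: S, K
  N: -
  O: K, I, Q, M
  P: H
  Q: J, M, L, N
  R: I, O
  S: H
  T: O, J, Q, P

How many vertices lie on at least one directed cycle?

8

A vertex is on a directed cycle iff it belongs to a strongly connected component of size ≥ 2 (or has a self-loop).
The vertices on cycles are {J, K, L, M, O, Q, R, T} — 8 in total.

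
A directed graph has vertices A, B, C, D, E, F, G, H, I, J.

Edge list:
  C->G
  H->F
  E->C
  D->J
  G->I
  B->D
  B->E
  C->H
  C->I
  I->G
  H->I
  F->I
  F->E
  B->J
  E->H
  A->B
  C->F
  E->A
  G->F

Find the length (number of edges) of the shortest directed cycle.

For each vertex v, BFS finds the shortest path from v back to v.
The shortest such closed walk is G → I → G, length 2.

2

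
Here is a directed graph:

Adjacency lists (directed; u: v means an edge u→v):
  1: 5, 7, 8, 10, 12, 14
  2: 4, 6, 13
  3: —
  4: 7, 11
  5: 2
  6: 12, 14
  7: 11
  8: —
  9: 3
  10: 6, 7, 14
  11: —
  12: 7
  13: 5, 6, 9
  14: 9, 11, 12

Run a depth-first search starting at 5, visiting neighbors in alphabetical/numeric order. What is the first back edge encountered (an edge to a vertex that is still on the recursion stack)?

DFS from 5 (visiting neighbors in alphabetical/numeric order); mark gray on enter, black on exit:
5 gray
  2 gray
    4 gray
      7 gray
        11 gray
        11 black
      7 black
      4→11: 11 black — skip
    4 black
    6 gray
      12 gray
        12→7: 7 black — skip
      12 black
      14 gray
        9 gray
          3 gray
          3 black
        9 black
        14→11: 11 black — skip
        14→12: 12 black — skip
      14 black
    6 black
    13 gray
      13→5: 5 is gray → back edge
First back edge: 13 → 5.

13->5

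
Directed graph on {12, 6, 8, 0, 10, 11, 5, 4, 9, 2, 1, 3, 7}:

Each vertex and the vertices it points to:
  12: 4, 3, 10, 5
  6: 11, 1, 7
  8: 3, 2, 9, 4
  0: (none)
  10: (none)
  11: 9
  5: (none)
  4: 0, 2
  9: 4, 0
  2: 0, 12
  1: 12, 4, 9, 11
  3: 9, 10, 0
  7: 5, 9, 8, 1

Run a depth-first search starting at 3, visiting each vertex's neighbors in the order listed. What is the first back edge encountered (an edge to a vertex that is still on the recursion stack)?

DFS from 3 (visiting each vertex's neighbors in the order listed); mark gray on enter, black on exit:
3 gray
  9 gray
    4 gray
      0 gray
      0 black
      2 gray
        2→0: 0 black — skip
        12 gray
          12→4: 4 is gray → back edge
First back edge: 12 → 4.

12->4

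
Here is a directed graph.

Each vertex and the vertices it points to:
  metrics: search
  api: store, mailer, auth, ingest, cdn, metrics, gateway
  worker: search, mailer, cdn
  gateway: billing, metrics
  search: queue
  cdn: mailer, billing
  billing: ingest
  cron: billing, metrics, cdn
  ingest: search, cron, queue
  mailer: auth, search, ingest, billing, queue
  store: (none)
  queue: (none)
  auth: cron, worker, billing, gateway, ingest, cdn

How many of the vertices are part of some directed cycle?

A vertex is on a directed cycle iff it belongs to a strongly connected component of size ≥ 2 (or has a self-loop).
The vertices on cycles are {cdn, auth, cron, ingest, mailer, worker, billing, gateway} — 8 in total.

8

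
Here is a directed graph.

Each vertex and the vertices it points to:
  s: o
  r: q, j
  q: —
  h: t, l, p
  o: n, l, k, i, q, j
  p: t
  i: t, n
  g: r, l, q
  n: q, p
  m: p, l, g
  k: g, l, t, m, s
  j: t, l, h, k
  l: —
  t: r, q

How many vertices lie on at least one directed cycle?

A vertex is on a directed cycle iff it belongs to a strongly connected component of size ≥ 2 (or has a self-loop).
The vertices on cycles are {g, h, i, j, k, m, n, o, p, r, s, t} — 12 in total.

12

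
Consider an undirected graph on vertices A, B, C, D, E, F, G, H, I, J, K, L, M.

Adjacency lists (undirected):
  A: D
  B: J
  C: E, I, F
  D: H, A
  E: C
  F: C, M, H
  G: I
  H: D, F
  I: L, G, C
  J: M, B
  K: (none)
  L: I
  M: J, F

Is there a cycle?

DFS, tracking each vertex's parent; an edge to a visited non-parent vertex closes a cycle.
Start from I:
visit I (parent –)
  visit L (parent I)
    L–I: parent, skip
  visit G (parent I)
    G–I: parent, skip
  visit C (parent I)
    visit E (parent C)
      E–C: parent, skip
    C–I: parent, skip
    visit F (parent C)
      F–C: parent, skip
      visit M (parent F)
        visit J (parent M)
          J–M: parent, skip
          visit B (parent J)
            B–J: parent, skip
        M–F: parent, skip
      visit H (parent F)
        visit D (parent H)
          D–H: parent, skip
          visit A (parent D)
            A–D: parent, skip
        H–F: parent, skip
visit K (parent –)
No non-parent visited neighbor found — the graph is a forest.

No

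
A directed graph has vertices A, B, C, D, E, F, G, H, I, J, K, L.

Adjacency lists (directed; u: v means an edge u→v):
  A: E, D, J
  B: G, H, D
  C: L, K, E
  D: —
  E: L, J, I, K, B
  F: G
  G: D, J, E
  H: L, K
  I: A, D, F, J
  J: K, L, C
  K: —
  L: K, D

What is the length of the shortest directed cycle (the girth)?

For each vertex v, BFS finds the shortest path from v back to v.
The shortest such closed walk is I → A → E → I, length 3.

3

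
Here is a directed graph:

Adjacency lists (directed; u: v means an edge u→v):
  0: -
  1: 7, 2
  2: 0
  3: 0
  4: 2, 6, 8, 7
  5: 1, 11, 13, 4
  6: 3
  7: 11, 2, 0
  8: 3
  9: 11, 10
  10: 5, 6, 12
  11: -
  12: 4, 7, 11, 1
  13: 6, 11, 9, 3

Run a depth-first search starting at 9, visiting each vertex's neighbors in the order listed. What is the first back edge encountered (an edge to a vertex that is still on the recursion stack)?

DFS from 9 (visiting each vertex's neighbors in the order listed); mark gray on enter, black on exit:
9 gray
  11 gray
  11 black
  10 gray
    5 gray
      1 gray
        7 gray
          7→11: 11 black — skip
          2 gray
            0 gray
            0 black
          2 black
          7→0: 0 black — skip
        7 black
        1→2: 2 black — skip
      1 black
      5→11: 11 black — skip
      13 gray
        6 gray
          3 gray
            3→0: 0 black — skip
          3 black
        6 black
        13→11: 11 black — skip
        13→9: 9 is gray → back edge
First back edge: 13 → 9.

13->9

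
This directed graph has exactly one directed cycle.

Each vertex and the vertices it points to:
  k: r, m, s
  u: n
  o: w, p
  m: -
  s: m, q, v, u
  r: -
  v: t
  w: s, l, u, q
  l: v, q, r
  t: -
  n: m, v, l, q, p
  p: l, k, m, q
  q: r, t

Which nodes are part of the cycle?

DFS with gray/black marking from p:
p gray
  l gray
    v gray
      t gray
      t black
    v black
    q gray
      r gray
      r black
      q→t: t black — skip
    q black
    l→r: r black — skip
  l black
  k gray
    k→r: r black — skip
    m gray
    m black
    s gray
      s→m: m black — skip
      s→q: q black — skip
      s→v: v black — skip
      u gray
        n gray
          n→m: m black — skip
          n→v: v black — skip
          n→l: l black — skip
          n→q: q black — skip
          n→p: p is gray → back edge
Back edge closes the cycle p → k → s → u → n → p; its vertices are {k, n, p, s, u}.

k, n, p, s, u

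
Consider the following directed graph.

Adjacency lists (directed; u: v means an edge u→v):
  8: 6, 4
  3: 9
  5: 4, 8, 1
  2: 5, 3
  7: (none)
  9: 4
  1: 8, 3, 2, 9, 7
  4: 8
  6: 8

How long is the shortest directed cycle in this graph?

2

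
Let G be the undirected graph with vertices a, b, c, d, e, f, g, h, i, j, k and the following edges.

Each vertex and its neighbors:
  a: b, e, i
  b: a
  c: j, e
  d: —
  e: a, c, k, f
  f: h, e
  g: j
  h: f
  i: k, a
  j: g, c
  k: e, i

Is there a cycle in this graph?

Yes

DFS, tracking each vertex's parent; an edge to a visited non-parent vertex closes a cycle.
Start from f:
visit f (parent –)
  visit h (parent f)
    h–f: parent, skip
  visit e (parent f)
    visit a (parent e)
      visit b (parent a)
        b–a: parent, skip
      a–e: parent, skip
      visit i (parent a)
        visit k (parent i)
          k–e: e visited and ≠ parent → cycle
Cycle: e – a – i – k – e.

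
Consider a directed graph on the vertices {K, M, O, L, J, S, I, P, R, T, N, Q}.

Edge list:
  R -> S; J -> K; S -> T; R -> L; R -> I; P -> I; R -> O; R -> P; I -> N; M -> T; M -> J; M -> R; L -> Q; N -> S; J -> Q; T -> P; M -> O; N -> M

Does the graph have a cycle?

Yes

DFS with white/gray/black marking, starting from M:
M gray
  O gray
  O black
  T gray
    P gray
      I gray
        N gray
          N→M: M is gray → back edge
Back edge found, so a cycle exists: M → T → P → I → N → M.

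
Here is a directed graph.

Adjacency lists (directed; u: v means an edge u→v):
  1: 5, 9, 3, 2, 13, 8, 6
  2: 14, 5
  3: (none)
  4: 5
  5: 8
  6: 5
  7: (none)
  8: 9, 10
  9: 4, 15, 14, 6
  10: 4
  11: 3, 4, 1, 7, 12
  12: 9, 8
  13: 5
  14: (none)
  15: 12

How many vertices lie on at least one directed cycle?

A vertex is on a directed cycle iff it belongs to a strongly connected component of size ≥ 2 (or has a self-loop).
The vertices on cycles are {4, 5, 6, 8, 9, 10, 12, 15} — 8 in total.

8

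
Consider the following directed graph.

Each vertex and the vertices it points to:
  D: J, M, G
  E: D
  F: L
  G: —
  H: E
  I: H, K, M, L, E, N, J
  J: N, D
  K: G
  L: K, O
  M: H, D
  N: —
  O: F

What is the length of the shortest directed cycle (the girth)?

2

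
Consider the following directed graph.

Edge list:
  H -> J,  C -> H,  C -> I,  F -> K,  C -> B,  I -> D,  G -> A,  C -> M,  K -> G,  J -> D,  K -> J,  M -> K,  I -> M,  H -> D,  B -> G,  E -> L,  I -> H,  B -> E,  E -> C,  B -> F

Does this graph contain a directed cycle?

Yes

DFS with white/gray/black marking, starting from B:
B gray
  F gray
    K gray
      J gray
        D gray
        D black
      J black
      G gray
        A gray
        A black
      G black
    K black
  F black
  B→G: G black — skip
  E gray
    L gray
    L black
    C gray
      C→B: B is gray → back edge
Back edge found, so a cycle exists: B → E → C → B.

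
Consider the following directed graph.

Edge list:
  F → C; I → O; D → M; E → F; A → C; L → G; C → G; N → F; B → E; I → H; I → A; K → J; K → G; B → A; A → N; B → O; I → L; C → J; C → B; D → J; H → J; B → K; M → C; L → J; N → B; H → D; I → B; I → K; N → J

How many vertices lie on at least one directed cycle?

A vertex is on a directed cycle iff it belongs to a strongly connected component of size ≥ 2 (or has a self-loop).
The vertices on cycles are {A, B, C, E, F, N} — 6 in total.

6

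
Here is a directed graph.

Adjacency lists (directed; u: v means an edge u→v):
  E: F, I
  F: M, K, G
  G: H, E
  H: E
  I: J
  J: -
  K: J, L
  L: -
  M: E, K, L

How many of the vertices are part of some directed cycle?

A vertex is on a directed cycle iff it belongs to a strongly connected component of size ≥ 2 (or has a self-loop).
The vertices on cycles are {E, F, G, H, M} — 5 in total.

5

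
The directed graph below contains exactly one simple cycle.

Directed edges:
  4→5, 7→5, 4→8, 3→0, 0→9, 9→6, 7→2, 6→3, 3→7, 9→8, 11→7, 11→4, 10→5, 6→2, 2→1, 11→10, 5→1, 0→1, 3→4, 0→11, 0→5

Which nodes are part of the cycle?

DFS with gray/black marking from 3:
3 gray
  0 gray
    1 gray
    1 black
    11 gray
      7 gray
        5 gray
          5→1: 1 black — skip
        5 black
        2 gray
          2→1: 1 black — skip
        2 black
      7 black
      4 gray
        8 gray
        8 black
        4→5: 5 black — skip
      4 black
      10 gray
        10→5: 5 black — skip
      10 black
    11 black
    0→5: 5 black — skip
    9 gray
      6 gray
        6→3: 3 is gray → back edge
Back edge closes the cycle 3 → 0 → 9 → 6 → 3; its vertices are {0, 3, 6, 9}.

0, 3, 6, 9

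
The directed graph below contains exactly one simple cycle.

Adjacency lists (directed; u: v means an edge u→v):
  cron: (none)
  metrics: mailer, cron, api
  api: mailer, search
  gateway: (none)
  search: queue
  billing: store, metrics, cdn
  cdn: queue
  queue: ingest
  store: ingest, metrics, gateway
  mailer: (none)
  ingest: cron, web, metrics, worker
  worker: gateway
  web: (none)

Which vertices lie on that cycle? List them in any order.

api, queue, ingest, search, metrics

DFS with gray/black marking from ingest:
ingest gray
  cron gray
  cron black
  web gray
  web black
  metrics gray
    mailer gray
    mailer black
    metrics→cron: cron black — skip
    api gray
      api→mailer: mailer black — skip
      search gray
        queue gray
          queue→ingest: ingest is gray → back edge
Back edge closes the cycle ingest → metrics → api → search → queue → ingest; its vertices are {api, queue, ingest, search, metrics}.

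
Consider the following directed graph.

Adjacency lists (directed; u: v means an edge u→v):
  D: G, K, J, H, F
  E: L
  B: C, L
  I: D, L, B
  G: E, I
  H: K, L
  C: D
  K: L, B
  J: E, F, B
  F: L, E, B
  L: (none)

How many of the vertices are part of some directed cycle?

A vertex is on a directed cycle iff it belongs to a strongly connected component of size ≥ 2 (or has a self-loop).
The vertices on cycles are {B, C, D, F, G, H, I, J, K} — 9 in total.

9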